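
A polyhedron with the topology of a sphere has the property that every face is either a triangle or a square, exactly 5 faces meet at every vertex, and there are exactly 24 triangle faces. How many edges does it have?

40

Let x be the number of squares; then F = 24 + x.
Edge–face incidences: 2E = 3·24 + 4·x = 72 + 4x.
Every vertex has degree 5, so 5V = 2E.
Euler: V − E + F = 2 ⇒ (2E)/5 − E + (24 + x) = 2.
Multiply by 10: 2·(2E) − 5·(2E) + 10·(24 + x) = 20, i.e. 240 + 10x − 3·(72 + 4x) = 20.
Collecting terms: −2x + 24 = 20, so −2x = −4, so x = 2.
Then 2E = 72 + 4·2 = 80, so E = 40, V = 2E/5 = 16, F = 24 + 2 = 26.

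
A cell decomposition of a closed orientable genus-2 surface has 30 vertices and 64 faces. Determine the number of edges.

96

For a closed orientable surface of genus 2, χ = 2 − 2·2 = -2.
E = V + F − (-2) = 30 + 64 − (-2) = 96.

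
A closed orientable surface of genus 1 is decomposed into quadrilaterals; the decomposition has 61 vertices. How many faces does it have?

χ = 2 − 2·1 = 0, and every face is a square so 4F = 2E.
V − E + F = 0 with E = 4F/2 gives 61 − (4/2 − 1)·F = 0, so F = 61 and E = 122.

61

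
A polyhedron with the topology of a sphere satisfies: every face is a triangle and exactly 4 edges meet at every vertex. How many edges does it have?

12

Each face has 3 edges and each edge borders two faces, so 2E = 3F.
Each vertex has degree 4, so 4V = 2E and hence V = 3F/4.
Euler: V − E + F = 2 ⇒ (3F/4) − (3F/2) + F = 2.
Multiply by 8: (6 − 12 + 8)F = 16, i.e. 2F = 16.
So F = 8, E = 3·8/2 = 12, V = 3·8/4 = 6.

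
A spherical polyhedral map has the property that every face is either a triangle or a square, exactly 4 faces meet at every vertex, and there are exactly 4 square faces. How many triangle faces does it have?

8

Let x be the number of triangles; then F = 4 + x.
Edge–face incidences: 2E = 4·4 + 3·x = 16 + 3x.
Every vertex has degree 4, so 4V = 2E.
Euler: V − E + F = 2 ⇒ (2E)/4 − E + (4 + x) = 2.
Multiply by 8: 2·(2E) − 4·(2E) + 8·(4 + x) = 16, i.e. 32 + 8x − 2·(16 + 3x) = 16.
Collecting terms: 2x = 16, so x = 8.
Then 2E = 16 + 3·8 = 40, so E = 20, V = 2E/4 = 10, F = 4 + 8 = 12.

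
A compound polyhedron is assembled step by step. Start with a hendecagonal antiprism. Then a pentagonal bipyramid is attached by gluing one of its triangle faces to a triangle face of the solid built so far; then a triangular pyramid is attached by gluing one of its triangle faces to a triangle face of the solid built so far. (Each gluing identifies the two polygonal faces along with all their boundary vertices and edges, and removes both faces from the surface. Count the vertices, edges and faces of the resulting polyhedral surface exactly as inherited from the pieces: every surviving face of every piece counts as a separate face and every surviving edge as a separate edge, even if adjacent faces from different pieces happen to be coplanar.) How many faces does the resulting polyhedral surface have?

A hendecagonal antiprism: V=22, E=44, F=24.
Attach a pentagonal bipyramid (V=7, E=15, F=10) along a 3-gon: merge 3 vertices and 3 edges, delete both glued faces → V=26, E=56, F=32.
Attach a triangular pyramid (V=4, E=6, F=4) along a 3-gon: merge 3 vertices and 3 edges, delete both glued faces → V=27, E=59, F=34.
Check: V − E + F = 27 − 59 + 34 = 2.

34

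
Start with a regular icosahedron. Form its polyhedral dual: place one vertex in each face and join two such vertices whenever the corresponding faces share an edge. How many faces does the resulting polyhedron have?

12

The base solid has V = 12, E = 30, F = 20.
The dual swaps V and F and preserves E: V′ = F = 20, E′ = E = 30, F′ = V = 12.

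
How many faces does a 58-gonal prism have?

60

A prism on an n-gon has two n-gon bases and n rectangular sides: V = 2·58 = 116, E = 3·58 = 174, F = 58 + 2 = 60.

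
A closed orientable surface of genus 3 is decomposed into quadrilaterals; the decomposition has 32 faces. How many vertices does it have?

28

χ = 2 − 2·3 = -4, and every face is a square so 4F = 2E.
E = 4·32/2 = 64. Then V = -4 + E − F = -4 + 64 − 32 = 28.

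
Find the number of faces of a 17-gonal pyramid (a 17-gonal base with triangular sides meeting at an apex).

A pyramid on an n-gon base has one n-gon and n triangles: V = 17 + 1 = 18, E = 2·17 = 34, F = 17 + 1 = 18.

18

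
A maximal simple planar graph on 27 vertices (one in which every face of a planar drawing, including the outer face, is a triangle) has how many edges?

In a plane triangulation 3F = 2E and V − E + F = 2, so E = 3V − 6 = 3·27 − 6 = 75.

75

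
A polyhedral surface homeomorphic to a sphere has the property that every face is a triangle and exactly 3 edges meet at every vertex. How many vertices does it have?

4

Each face has 3 edges and each edge borders two faces, so 2E = 3F.
Each vertex has degree 3, so 3V = 2E and hence V = 3F/3.
Euler: V − E + F = 2 ⇒ (3F/3) − (3F/2) + F = 2.
Multiply by 6: (6 − 9 + 6)F = 12, i.e. 3F = 12.
So F = 4, E = 3·4/2 = 6, V = 3·4/3 = 4.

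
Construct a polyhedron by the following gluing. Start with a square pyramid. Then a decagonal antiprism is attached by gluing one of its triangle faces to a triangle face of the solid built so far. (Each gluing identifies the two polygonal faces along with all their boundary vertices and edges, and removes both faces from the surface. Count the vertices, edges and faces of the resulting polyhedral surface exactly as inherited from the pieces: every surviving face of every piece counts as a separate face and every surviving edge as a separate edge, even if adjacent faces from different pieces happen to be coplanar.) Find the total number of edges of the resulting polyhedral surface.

A square pyramid: V=5, E=8, F=5.
Attach a decagonal antiprism (V=20, E=40, F=22) along a 3-gon: merge 3 vertices and 3 edges, delete both glued faces → V=22, E=45, F=25.
Check: V − E + F = 22 − 45 + 25 = 2.

45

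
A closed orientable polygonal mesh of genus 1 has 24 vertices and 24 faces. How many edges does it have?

48

For a closed orientable surface of genus 1, χ = 2 − 2·1 = 0.
E = V + F − (0) = 24 + 24 − (0) = 48.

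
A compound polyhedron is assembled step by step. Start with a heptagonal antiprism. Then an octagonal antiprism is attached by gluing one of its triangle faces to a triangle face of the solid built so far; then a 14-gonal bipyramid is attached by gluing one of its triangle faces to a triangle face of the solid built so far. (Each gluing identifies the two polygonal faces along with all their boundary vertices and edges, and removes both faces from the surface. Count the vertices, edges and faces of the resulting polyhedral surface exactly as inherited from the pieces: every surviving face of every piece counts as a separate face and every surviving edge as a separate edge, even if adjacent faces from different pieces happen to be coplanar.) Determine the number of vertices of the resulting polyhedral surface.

A heptagonal antiprism: V=14, E=28, F=16.
Attach an octagonal antiprism (V=16, E=32, F=18) along a 3-gon: merge 3 vertices and 3 edges, delete both glued faces → V=27, E=57, F=32.
Attach a 14-gonal bipyramid (V=16, E=42, F=28) along a 3-gon: merge 3 vertices and 3 edges, delete both glued faces → V=40, E=96, F=58.
Check: V − E + F = 40 − 96 + 58 = 2.

40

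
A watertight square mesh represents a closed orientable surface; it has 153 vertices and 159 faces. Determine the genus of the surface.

4

Every face is a square, so 2E = 4·159 = 636, giving E = 318.
χ = V − E + F = 153 − 318 + 159 = -6.
For a closed orientable surface χ = 2 − 2g, so g = (2 − (-6))/2 = 4.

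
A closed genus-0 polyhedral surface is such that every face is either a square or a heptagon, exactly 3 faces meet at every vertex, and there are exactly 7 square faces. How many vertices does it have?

14

Let x be the number of heptagons; then F = 7 + x.
Edge–face incidences: 2E = 4·7 + 7·x = 28 + 7x.
Every vertex has degree 3, so 3V = 2E.
Euler: V − E + F = 2 ⇒ (2E)/3 − E + (7 + x) = 2.
Multiply by 6: 2·(2E) − 3·(2E) + 6·(7 + x) = 12, i.e. 42 + 6x − (28 + 7x) = 12.
Collecting terms: −x + 14 = 12, so −x = −2, so x = 2.
Then 2E = 28 + 7·2 = 42, so E = 21, V = 2E/3 = 14, F = 7 + 2 = 9.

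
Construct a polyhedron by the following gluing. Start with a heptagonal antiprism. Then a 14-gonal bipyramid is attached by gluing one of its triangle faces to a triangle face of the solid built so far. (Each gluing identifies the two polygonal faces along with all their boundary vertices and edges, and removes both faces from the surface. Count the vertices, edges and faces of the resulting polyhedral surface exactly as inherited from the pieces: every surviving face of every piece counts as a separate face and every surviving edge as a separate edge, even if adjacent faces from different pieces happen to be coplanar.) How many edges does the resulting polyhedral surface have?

67

A heptagonal antiprism: V=14, E=28, F=16.
Attach a 14-gonal bipyramid (V=16, E=42, F=28) along a 3-gon: merge 3 vertices and 3 edges, delete both glued faces → V=27, E=67, F=42.
Check: V − E + F = 27 − 67 + 42 = 2.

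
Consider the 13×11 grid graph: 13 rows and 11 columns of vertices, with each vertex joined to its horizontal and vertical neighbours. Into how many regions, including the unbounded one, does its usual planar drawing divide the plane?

The grid has V = 13·11 = 143 vertices and E = 13·10 + 11·12 = 262 edges.
F = 2 − V + E = 2 − 143 + 262 = 121.

121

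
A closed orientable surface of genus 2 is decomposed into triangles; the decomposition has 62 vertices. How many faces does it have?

128

χ = 2 − 2·2 = -2, and every face is a triangle so 3F = 2E.
V − E + F = -2 with E = 3F/2 gives 62 − (3/2 − 1)·F = -2, so F = 128 and E = 192.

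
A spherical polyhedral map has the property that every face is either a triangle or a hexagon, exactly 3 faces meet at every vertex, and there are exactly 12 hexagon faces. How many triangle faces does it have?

4

Let x be the number of triangles; then F = 12 + x.
Edge–face incidences: 2E = 6·12 + 3·x = 72 + 3x.
Every vertex has degree 3, so 3V = 2E.
Euler: V − E + F = 2 ⇒ (2E)/3 − E + (12 + x) = 2.
Multiply by 6: 2·(2E) − 3·(2E) + 6·(12 + x) = 12, i.e. 72 + 6x − (72 + 3x) = 12.
Collecting terms: 3x = 12, so x = 4.
Then 2E = 72 + 3·4 = 84, so E = 42, V = 2E/3 = 28, F = 12 + 4 = 16.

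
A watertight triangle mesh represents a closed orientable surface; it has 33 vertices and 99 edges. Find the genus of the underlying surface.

Every face is a triangle and each edge borders two faces, so 3F = 2·99, giving F = 66.
χ = V − E + F = 33 − 99 + 66 = 0.
For a closed orientable surface χ = 2 − 2g, so g = (2 − (0))/2 = 1.

1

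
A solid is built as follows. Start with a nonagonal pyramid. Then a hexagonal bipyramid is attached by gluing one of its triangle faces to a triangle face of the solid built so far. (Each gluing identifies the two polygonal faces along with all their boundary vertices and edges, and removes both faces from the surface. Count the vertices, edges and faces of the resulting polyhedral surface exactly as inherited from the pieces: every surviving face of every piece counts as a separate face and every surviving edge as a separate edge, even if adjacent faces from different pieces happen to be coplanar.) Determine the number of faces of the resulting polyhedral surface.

20

A nonagonal pyramid: V=10, E=18, F=10.
Attach a hexagonal bipyramid (V=8, E=18, F=12) along a 3-gon: merge 3 vertices and 3 edges, delete both glued faces → V=15, E=33, F=20.
Check: V − E + F = 15 − 33 + 20 = 2.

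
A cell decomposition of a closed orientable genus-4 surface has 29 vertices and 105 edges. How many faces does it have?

70

For a closed orientable surface of genus 4, χ = 2 − 2·4 = -6.
F = -6 − V + E = -6 − 29 + 105 = 70.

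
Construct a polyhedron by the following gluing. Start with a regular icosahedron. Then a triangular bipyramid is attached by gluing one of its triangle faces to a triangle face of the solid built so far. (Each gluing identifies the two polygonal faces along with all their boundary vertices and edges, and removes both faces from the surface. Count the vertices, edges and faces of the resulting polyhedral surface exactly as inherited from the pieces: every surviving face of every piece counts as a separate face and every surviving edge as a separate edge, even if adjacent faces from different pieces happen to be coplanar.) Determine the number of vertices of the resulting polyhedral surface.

A regular icosahedron: V=12, E=30, F=20.
Attach a triangular bipyramid (V=5, E=9, F=6) along a 3-gon: merge 3 vertices and 3 edges, delete both glued faces → V=14, E=36, F=24.
Check: V − E + F = 14 − 36 + 24 = 2.

14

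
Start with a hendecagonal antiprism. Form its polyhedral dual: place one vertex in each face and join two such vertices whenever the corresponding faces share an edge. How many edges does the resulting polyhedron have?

44

The base solid has V = 22, E = 44, F = 24.
The dual swaps V and F and preserves E: V′ = F = 24, E′ = E = 44, F′ = V = 22.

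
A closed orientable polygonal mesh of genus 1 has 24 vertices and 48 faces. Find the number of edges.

72

For a closed orientable surface of genus 1, χ = 2 − 2·1 = 0.
E = V + F − (0) = 24 + 48 − (0) = 72.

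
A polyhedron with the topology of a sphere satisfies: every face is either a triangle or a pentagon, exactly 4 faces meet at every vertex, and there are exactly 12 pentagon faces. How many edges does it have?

Let x be the number of triangles; then F = 12 + x.
Edge–face incidences: 2E = 5·12 + 3·x = 60 + 3x.
Every vertex has degree 4, so 4V = 2E.
Euler: V − E + F = 2 ⇒ (2E)/4 − E + (12 + x) = 2.
Multiply by 8: 2·(2E) − 4·(2E) + 8·(12 + x) = 16, i.e. 96 + 8x − 2·(60 + 3x) = 16.
Collecting terms: 2x − 24 = 16, so 2x = 40, so x = 20.
Then 2E = 60 + 3·20 = 120, so E = 60, V = 2E/4 = 30, F = 12 + 20 = 32.

60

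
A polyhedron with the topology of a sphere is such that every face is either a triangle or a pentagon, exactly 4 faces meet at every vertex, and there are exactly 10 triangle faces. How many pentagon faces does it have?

Let x be the number of pentagons; then F = 10 + x.
Edge–face incidences: 2E = 3·10 + 5·x = 30 + 5x.
Every vertex has degree 4, so 4V = 2E.
Euler: V − E + F = 2 ⇒ (2E)/4 − E + (10 + x) = 2.
Multiply by 8: 2·(2E) − 4·(2E) + 8·(10 + x) = 16, i.e. 80 + 8x − 2·(30 + 5x) = 16.
Collecting terms: −2x + 20 = 16, so −2x = −4, so x = 2.
Then 2E = 30 + 5·2 = 40, so E = 20, V = 2E/4 = 10, F = 10 + 2 = 12.

2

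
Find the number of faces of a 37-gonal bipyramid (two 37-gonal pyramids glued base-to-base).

A bipyramid over an n-gon has 2n triangular faces and n + 2 vertices: V = 37 + 2 = 39, E = 3·37 = 111, F = 2·37 = 74.

74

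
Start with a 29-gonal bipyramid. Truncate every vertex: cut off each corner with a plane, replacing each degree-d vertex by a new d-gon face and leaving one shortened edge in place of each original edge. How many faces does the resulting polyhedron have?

The base solid has V = 31, E = 87, F = 58.
Truncation replaces each original edge-end by a new vertex, so V′ = 2E = 174.
Each original edge survives, and each old vertex of degree d contributes d new edges; summing degrees gives Σd = 2E, so E′ = E + 2E = 3E = 261.
Each original face survives and each original vertex becomes one new face: F′ = F + V = 89.

89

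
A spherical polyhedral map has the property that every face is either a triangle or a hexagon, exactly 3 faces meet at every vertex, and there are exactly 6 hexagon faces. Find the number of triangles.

Let x be the number of triangles; then F = 6 + x.
Edge–face incidences: 2E = 6·6 + 3·x = 36 + 3x.
Every vertex has degree 3, so 3V = 2E.
Euler: V − E + F = 2 ⇒ (2E)/3 − E + (6 + x) = 2.
Multiply by 6: 2·(2E) − 3·(2E) + 6·(6 + x) = 12, i.e. 36 + 6x − (36 + 3x) = 12.
Collecting terms: 3x = 12, so x = 4.
Then 2E = 36 + 3·4 = 48, so E = 24, V = 2E/3 = 16, F = 6 + 4 = 10.

4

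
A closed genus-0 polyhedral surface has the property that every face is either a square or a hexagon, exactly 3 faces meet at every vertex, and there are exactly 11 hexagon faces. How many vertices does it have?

Let x be the number of squares; then F = 11 + x.
Edge–face incidences: 2E = 6·11 + 4·x = 66 + 4x.
Every vertex has degree 3, so 3V = 2E.
Euler: V − E + F = 2 ⇒ (2E)/3 − E + (11 + x) = 2.
Multiply by 6: 2·(2E) − 3·(2E) + 6·(11 + x) = 12, i.e. 66 + 6x − (66 + 4x) = 12.
Collecting terms: 2x = 12, so x = 6.
Then 2E = 66 + 4·6 = 90, so E = 45, V = 2E/3 = 30, F = 11 + 6 = 17.

30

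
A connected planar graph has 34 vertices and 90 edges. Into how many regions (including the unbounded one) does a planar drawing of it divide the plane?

58

Euler's formula for a connected plane graph: V − E + F = 2, so F = 2 − 34 + 90 = 58.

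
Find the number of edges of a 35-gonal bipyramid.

A bipyramid over an n-gon has 2n triangular faces and n + 2 vertices: V = 35 + 2 = 37, E = 3·35 = 105, F = 2·35 = 70.

105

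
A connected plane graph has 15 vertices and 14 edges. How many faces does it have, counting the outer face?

1

Euler's formula for a connected plane graph: V − E + F = 2, so F = 2 − 15 + 14 = 1.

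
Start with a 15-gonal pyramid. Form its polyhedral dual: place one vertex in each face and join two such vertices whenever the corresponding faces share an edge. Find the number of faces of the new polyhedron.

16

The base solid has V = 16, E = 30, F = 16.
The dual swaps V and F and preserves E: V′ = F = 16, E′ = E = 30, F′ = V = 16.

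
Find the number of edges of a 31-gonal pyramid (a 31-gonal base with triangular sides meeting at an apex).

A pyramid on an n-gon base has one n-gon and n triangles: V = 31 + 1 = 32, E = 2·31 = 62, F = 31 + 1 = 32.
Check: V − E + F = 32 − 62 + 32 = 2.

62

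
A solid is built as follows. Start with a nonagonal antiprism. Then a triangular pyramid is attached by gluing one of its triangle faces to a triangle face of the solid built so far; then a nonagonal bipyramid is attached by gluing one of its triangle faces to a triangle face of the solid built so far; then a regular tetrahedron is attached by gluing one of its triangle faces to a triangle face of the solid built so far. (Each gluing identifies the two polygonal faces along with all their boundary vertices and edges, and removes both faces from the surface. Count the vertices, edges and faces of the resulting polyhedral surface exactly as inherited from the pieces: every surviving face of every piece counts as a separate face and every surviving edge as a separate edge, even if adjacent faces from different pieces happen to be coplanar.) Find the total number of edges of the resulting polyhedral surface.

66

A nonagonal antiprism: V=18, E=36, F=20.
Attach a triangular pyramid (V=4, E=6, F=4) along a 3-gon: merge 3 vertices and 3 edges, delete both glued faces → V=19, E=39, F=22.
Attach a nonagonal bipyramid (V=11, E=27, F=18) along a 3-gon: merge 3 vertices and 3 edges, delete both glued faces → V=27, E=63, F=38.
Attach a regular tetrahedron (V=4, E=6, F=4) along a 3-gon: merge 3 vertices and 3 edges, delete both glued faces → V=28, E=66, F=40.
Check: V − E + F = 28 − 66 + 40 = 2.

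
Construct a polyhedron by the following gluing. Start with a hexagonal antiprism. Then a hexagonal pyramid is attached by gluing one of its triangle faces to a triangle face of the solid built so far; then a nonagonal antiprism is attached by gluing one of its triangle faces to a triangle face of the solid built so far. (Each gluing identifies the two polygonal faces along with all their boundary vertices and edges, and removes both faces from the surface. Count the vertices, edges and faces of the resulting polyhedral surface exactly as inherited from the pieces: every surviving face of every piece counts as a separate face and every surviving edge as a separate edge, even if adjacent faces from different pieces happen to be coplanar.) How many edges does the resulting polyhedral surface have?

A hexagonal antiprism: V=12, E=24, F=14.
Attach a hexagonal pyramid (V=7, E=12, F=7) along a 3-gon: merge 3 vertices and 3 edges, delete both glued faces → V=16, E=33, F=19.
Attach a nonagonal antiprism (V=18, E=36, F=20) along a 3-gon: merge 3 vertices and 3 edges, delete both glued faces → V=31, E=66, F=37.
Check: V − E + F = 31 − 66 + 37 = 2.

66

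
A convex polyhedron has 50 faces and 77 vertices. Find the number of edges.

125

Here V − E + F = 2.
E = V + F − (2) = 77 + 50 − (2) = 125.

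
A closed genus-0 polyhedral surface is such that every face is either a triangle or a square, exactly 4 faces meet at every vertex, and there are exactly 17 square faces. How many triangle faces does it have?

8

Let x be the number of triangles; then F = 17 + x.
Edge–face incidences: 2E = 4·17 + 3·x = 68 + 3x.
Every vertex has degree 4, so 4V = 2E.
Euler: V − E + F = 2 ⇒ (2E)/4 − E + (17 + x) = 2.
Multiply by 8: 2·(2E) − 4·(2E) + 8·(17 + x) = 16, i.e. 136 + 8x − 2·(68 + 3x) = 16.
Collecting terms: 2x = 16, so x = 8.
Then 2E = 68 + 3·8 = 92, so E = 46, V = 2E/4 = 23, F = 17 + 8 = 25.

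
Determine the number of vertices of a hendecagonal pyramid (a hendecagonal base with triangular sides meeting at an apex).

A pyramid on an n-gon base has one n-gon and n triangles: V = 11 + 1 = 12, E = 2·11 = 22, F = 11 + 1 = 12.

12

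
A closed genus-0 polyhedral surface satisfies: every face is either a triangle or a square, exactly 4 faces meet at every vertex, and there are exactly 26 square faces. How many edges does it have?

64

Let x be the number of triangles; then F = 26 + x.
Edge–face incidences: 2E = 4·26 + 3·x = 104 + 3x.
Every vertex has degree 4, so 4V = 2E.
Euler: V − E + F = 2 ⇒ (2E)/4 − E + (26 + x) = 2.
Multiply by 8: 2·(2E) − 4·(2E) + 8·(26 + x) = 16, i.e. 208 + 8x − 2·(104 + 3x) = 16.
Collecting terms: 2x = 16, so x = 8.
Then 2E = 104 + 3·8 = 128, so E = 64, V = 2E/4 = 32, F = 26 + 8 = 34.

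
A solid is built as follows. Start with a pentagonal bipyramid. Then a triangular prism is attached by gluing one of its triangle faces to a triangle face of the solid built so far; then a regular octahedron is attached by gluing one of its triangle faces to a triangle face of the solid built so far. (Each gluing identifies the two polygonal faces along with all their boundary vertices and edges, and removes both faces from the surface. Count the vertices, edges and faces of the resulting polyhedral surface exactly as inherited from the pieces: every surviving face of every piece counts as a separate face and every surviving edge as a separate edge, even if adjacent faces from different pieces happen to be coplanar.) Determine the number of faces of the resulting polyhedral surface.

A pentagonal bipyramid: V=7, E=15, F=10.
Attach a triangular prism (V=6, E=9, F=5) along a 3-gon: merge 3 vertices and 3 edges, delete both glued faces → V=10, E=21, F=13.
Attach a regular octahedron (V=6, E=12, F=8) along a 3-gon: merge 3 vertices and 3 edges, delete both glued faces → V=13, E=30, F=19.
Check: V − E + F = 13 − 30 + 19 = 2.

19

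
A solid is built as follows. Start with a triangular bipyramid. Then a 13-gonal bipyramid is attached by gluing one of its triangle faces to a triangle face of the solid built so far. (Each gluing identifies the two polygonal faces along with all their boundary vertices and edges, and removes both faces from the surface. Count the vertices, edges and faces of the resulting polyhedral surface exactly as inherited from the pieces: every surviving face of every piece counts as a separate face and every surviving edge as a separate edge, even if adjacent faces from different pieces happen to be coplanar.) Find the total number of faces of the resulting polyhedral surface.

A triangular bipyramid: V=5, E=9, F=6.
Attach a 13-gonal bipyramid (V=15, E=39, F=26) along a 3-gon: merge 3 vertices and 3 edges, delete both glued faces → V=17, E=45, F=30.
Check: V − E + F = 17 − 45 + 30 = 2.

30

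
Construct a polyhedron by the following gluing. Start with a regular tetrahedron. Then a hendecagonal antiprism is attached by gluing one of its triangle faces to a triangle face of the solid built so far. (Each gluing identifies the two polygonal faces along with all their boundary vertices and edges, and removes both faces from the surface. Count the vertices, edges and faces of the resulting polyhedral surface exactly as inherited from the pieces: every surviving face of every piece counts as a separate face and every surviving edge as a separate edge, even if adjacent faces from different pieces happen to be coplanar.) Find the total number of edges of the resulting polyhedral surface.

A regular tetrahedron: V=4, E=6, F=4.
Attach a hendecagonal antiprism (V=22, E=44, F=24) along a 3-gon: merge 3 vertices and 3 edges, delete both glued faces → V=23, E=47, F=26.
Check: V − E + F = 23 − 47 + 26 = 2.

47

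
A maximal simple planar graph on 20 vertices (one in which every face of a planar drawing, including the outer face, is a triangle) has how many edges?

54

In a plane triangulation 3F = 2E and V − E + F = 2, so E = 3V − 6 = 3·20 − 6 = 54.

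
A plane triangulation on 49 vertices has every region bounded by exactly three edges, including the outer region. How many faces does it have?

94

In a plane triangulation 3F = 2E and V − E + F = 2, so F = 2V − 4 = 2·49 − 4 = 94.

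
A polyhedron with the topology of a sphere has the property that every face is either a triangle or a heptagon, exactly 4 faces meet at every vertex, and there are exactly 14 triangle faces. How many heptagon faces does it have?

Let x be the number of heptagons; then F = 14 + x.
Edge–face incidences: 2E = 3·14 + 7·x = 42 + 7x.
Every vertex has degree 4, so 4V = 2E.
Euler: V − E + F = 2 ⇒ (2E)/4 − E + (14 + x) = 2.
Multiply by 8: 2·(2E) − 4·(2E) + 8·(14 + x) = 16, i.e. 112 + 8x − 2·(42 + 7x) = 16.
Collecting terms: −6x + 28 = 16, so −6x = −12, so x = 2.
Then 2E = 42 + 7·2 = 56, so E = 28, V = 2E/4 = 14, F = 14 + 2 = 16.

2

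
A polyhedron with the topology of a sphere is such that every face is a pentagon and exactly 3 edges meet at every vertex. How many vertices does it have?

20

Each face has 5 edges and each edge borders two faces, so 2E = 5F.
Each vertex has degree 3, so 3V = 2E and hence V = 5F/3.
Euler: V − E + F = 2 ⇒ (5F/3) − (5F/2) + F = 2.
Multiply by 6: (10 − 15 + 6)F = 12, i.e. 1F = 12.
So F = 12, E = 5·12/2 = 30, V = 5·12/3 = 20.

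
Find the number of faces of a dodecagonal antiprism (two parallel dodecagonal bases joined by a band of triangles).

An antiprism on an n-gon has two n-gon caps and 2n triangles: V = 2·12 = 24, E = 4·12 = 48, F = 2·12 + 2 = 26.

26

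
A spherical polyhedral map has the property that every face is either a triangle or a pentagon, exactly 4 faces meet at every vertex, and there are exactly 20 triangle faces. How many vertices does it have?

Let x be the number of pentagons; then F = 20 + x.
Edge–face incidences: 2E = 3·20 + 5·x = 60 + 5x.
Every vertex has degree 4, so 4V = 2E.
Euler: V − E + F = 2 ⇒ (2E)/4 − E + (20 + x) = 2.
Multiply by 8: 2·(2E) − 4·(2E) + 8·(20 + x) = 16, i.e. 160 + 8x − 2·(60 + 5x) = 16.
Collecting terms: −2x + 40 = 16, so −2x = −24, so x = 12.
Then 2E = 60 + 5·12 = 120, so E = 60, V = 2E/4 = 30, F = 20 + 12 = 32.

30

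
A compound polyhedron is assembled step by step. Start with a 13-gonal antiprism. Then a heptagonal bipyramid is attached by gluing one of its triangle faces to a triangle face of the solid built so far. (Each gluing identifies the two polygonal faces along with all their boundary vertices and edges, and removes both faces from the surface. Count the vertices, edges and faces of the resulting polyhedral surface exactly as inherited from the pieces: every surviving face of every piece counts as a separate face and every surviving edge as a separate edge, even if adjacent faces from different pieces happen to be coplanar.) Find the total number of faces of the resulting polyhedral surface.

40

A 13-gonal antiprism: V=26, E=52, F=28.
Attach a heptagonal bipyramid (V=9, E=21, F=14) along a 3-gon: merge 3 vertices and 3 edges, delete both glued faces → V=32, E=70, F=40.
Check: V − E + F = 32 − 70 + 40 = 2.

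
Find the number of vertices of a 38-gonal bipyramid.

40

A bipyramid over an n-gon has 2n triangular faces and n + 2 vertices: V = 38 + 2 = 40, E = 3·38 = 114, F = 2·38 = 76.
Check: V − E + F = 40 − 114 + 76 = 2.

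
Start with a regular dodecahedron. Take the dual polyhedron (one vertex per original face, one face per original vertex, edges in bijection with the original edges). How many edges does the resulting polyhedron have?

The base solid has V = 20, E = 30, F = 12.
The dual swaps V and F and preserves E: V′ = F = 12, E′ = E = 30, F′ = V = 20.

30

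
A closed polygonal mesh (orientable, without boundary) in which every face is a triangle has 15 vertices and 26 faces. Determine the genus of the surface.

0

Every face is a triangle, so 2E = 3·26 = 78, giving E = 39.
χ = V − E + F = 15 − 39 + 26 = 2.
For a closed orientable surface χ = 2 − 2g, so g = (2 − (2))/2 = 0.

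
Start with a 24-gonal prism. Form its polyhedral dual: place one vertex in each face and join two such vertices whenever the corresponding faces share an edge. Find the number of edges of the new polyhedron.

72

The base solid has V = 48, E = 72, F = 26.
The dual swaps V and F and preserves E: V′ = F = 26, E′ = E = 72, F′ = V = 48.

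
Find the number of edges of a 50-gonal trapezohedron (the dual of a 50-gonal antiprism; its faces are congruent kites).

200

The n-trapezohedron (dual of the n-antiprism) has V = 2·50 + 2 = 102, E = 4·50 = 200, F = 2·50 = 100.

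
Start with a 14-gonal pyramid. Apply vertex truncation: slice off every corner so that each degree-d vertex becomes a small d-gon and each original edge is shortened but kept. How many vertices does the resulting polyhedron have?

56

The base solid has V = 15, E = 28, F = 15.
Truncation replaces each original edge-end by a new vertex, so V′ = 2E = 56.
Each original edge survives, and each old vertex of degree d contributes d new edges; summing degrees gives Σd = 2E, so E′ = E + 2E = 3E = 84.
Each original face survives and each original vertex becomes one new face: F′ = F + V = 30.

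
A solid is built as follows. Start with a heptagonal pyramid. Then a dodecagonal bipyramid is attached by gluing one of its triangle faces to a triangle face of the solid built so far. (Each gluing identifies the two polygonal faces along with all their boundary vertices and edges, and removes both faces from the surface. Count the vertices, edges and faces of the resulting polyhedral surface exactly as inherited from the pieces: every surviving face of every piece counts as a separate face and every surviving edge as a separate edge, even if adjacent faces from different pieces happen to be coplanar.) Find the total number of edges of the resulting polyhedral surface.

A heptagonal pyramid: V=8, E=14, F=8.
Attach a dodecagonal bipyramid (V=14, E=36, F=24) along a 3-gon: merge 3 vertices and 3 edges, delete both glued faces → V=19, E=47, F=30.
Check: V − E + F = 19 − 47 + 30 = 2.

47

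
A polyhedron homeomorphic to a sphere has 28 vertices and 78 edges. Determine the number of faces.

Here V − E + F = 2.
F = 2 − V + E = 2 − 28 + 78 = 52.

52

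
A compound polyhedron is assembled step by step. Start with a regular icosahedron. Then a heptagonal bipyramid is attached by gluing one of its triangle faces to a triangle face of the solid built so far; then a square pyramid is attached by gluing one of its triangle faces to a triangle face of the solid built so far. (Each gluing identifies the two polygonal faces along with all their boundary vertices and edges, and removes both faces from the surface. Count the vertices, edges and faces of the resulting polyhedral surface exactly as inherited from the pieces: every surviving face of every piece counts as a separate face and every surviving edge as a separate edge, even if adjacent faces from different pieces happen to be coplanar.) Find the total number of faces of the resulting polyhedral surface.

A regular icosahedron: V=12, E=30, F=20.
Attach a heptagonal bipyramid (V=9, E=21, F=14) along a 3-gon: merge 3 vertices and 3 edges, delete both glued faces → V=18, E=48, F=32.
Attach a square pyramid (V=5, E=8, F=5) along a 3-gon: merge 3 vertices and 3 edges, delete both glued faces → V=20, E=53, F=35.
Check: V − E + F = 20 − 53 + 35 = 2.

35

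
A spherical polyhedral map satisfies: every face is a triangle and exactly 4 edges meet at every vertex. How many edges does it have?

Each face has 3 edges and each edge borders two faces, so 2E = 3F.
Each vertex has degree 4, so 4V = 2E and hence V = 3F/4.
Euler: V − E + F = 2 ⇒ (3F/4) − (3F/2) + F = 2.
Multiply by 8: (6 − 12 + 8)F = 16, i.e. 2F = 16.
So F = 8, E = 3·8/2 = 12, V = 3·8/4 = 6.

12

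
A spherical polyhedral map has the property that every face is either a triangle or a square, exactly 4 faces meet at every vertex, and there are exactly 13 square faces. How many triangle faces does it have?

8

Let x be the number of triangles; then F = 13 + x.
Edge–face incidences: 2E = 4·13 + 3·x = 52 + 3x.
Every vertex has degree 4, so 4V = 2E.
Euler: V − E + F = 2 ⇒ (2E)/4 − E + (13 + x) = 2.
Multiply by 8: 2·(2E) − 4·(2E) + 8·(13 + x) = 16, i.e. 104 + 8x − 2·(52 + 3x) = 16.
Collecting terms: 2x = 16, so x = 8.
Then 2E = 52 + 3·8 = 76, so E = 38, V = 2E/4 = 19, F = 13 + 8 = 21.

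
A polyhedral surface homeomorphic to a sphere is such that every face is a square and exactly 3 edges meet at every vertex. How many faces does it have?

6

Each face has 4 edges and each edge borders two faces, so 2E = 4F.
Each vertex has degree 3, so 3V = 2E and hence V = 4F/3.
Euler: V − E + F = 2 ⇒ (4F/3) − (4F/2) + F = 2.
Multiply by 6: (8 − 12 + 6)F = 12, i.e. 2F = 12.
So F = 6, E = 4·6/2 = 12, V = 4·6/3 = 8.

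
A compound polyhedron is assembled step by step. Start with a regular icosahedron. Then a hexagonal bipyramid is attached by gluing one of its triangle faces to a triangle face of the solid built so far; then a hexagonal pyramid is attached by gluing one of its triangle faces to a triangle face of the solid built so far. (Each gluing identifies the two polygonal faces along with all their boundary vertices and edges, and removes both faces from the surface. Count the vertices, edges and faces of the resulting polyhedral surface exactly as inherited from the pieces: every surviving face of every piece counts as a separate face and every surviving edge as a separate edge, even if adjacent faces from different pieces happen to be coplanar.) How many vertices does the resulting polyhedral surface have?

A regular icosahedron: V=12, E=30, F=20.
Attach a hexagonal bipyramid (V=8, E=18, F=12) along a 3-gon: merge 3 vertices and 3 edges, delete both glued faces → V=17, E=45, F=30.
Attach a hexagonal pyramid (V=7, E=12, F=7) along a 3-gon: merge 3 vertices and 3 edges, delete both glued faces → V=21, E=54, F=35.
Check: V − E + F = 21 − 54 + 35 = 2.

21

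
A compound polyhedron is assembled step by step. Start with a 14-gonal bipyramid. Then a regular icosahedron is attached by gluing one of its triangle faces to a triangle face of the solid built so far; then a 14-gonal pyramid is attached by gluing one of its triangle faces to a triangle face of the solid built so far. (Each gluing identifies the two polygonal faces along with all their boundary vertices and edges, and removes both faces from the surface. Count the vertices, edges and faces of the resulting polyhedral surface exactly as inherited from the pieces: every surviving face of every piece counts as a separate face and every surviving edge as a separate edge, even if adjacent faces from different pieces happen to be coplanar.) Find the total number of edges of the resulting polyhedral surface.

A 14-gonal bipyramid: V=16, E=42, F=28.
Attach a regular icosahedron (V=12, E=30, F=20) along a 3-gon: merge 3 vertices and 3 edges, delete both glued faces → V=25, E=69, F=46.
Attach a 14-gonal pyramid (V=15, E=28, F=15) along a 3-gon: merge 3 vertices and 3 edges, delete both glued faces → V=37, E=94, F=59.
Check: V − E + F = 37 − 94 + 59 = 2.

94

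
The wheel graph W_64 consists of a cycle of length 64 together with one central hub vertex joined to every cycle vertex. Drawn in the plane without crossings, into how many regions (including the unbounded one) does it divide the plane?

65

W_64 has V = 64 + 1 = 65 vertices and E = 2·64 = 128 edges.
By Euler's formula F = 2 − V + E = 2 − 65 + 128 = 65.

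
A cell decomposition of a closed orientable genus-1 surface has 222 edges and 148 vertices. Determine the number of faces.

74

For a closed orientable surface of genus 1, χ = 2 − 2·1 = 0.
F = 0 − V + E = 0 − 148 + 222 = 74.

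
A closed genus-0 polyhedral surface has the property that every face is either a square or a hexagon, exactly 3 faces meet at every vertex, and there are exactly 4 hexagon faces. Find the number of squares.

Let x be the number of squares; then F = 4 + x.
Edge–face incidences: 2E = 6·4 + 4·x = 24 + 4x.
Every vertex has degree 3, so 3V = 2E.
Euler: V − E + F = 2 ⇒ (2E)/3 − E + (4 + x) = 2.
Multiply by 6: 2·(2E) − 3·(2E) + 6·(4 + x) = 12, i.e. 24 + 6x − (24 + 4x) = 12.
Collecting terms: 2x = 12, so x = 6.
Then 2E = 24 + 4·6 = 48, so E = 24, V = 2E/3 = 16, F = 4 + 6 = 10.

6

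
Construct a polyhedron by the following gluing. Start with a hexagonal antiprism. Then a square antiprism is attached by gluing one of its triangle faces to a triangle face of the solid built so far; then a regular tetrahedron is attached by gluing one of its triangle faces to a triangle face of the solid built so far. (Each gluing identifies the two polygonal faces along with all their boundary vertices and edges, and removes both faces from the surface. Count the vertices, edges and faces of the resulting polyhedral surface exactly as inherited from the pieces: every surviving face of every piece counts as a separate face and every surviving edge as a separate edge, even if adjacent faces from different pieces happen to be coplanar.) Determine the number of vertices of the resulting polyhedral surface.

A hexagonal antiprism: V=12, E=24, F=14.
Attach a square antiprism (V=8, E=16, F=10) along a 3-gon: merge 3 vertices and 3 edges, delete both glued faces → V=17, E=37, F=22.
Attach a regular tetrahedron (V=4, E=6, F=4) along a 3-gon: merge 3 vertices and 3 edges, delete both glued faces → V=18, E=40, F=24.
Check: V − E + F = 18 − 40 + 24 = 2.

18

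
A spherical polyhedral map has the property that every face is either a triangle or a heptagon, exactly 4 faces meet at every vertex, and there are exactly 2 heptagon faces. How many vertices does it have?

Let x be the number of triangles; then F = 2 + x.
Edge–face incidences: 2E = 7·2 + 3·x = 14 + 3x.
Every vertex has degree 4, so 4V = 2E.
Euler: V − E + F = 2 ⇒ (2E)/4 − E + (2 + x) = 2.
Multiply by 8: 2·(2E) − 4·(2E) + 8·(2 + x) = 16, i.e. 16 + 8x − 2·(14 + 3x) = 16.
Collecting terms: 2x − 12 = 16, so 2x = 28, so x = 14.
Then 2E = 14 + 3·14 = 56, so E = 28, V = 2E/4 = 14, F = 2 + 14 = 16.

14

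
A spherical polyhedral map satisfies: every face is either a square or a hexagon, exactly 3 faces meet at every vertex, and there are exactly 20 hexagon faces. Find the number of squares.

Let x be the number of squares; then F = 20 + x.
Edge–face incidences: 2E = 6·20 + 4·x = 120 + 4x.
Every vertex has degree 3, so 3V = 2E.
Euler: V − E + F = 2 ⇒ (2E)/3 − E + (20 + x) = 2.
Multiply by 6: 2·(2E) − 3·(2E) + 6·(20 + x) = 12, i.e. 120 + 6x − (120 + 4x) = 12.
Collecting terms: 2x = 12, so x = 6.
Then 2E = 120 + 4·6 = 144, so E = 72, V = 2E/3 = 48, F = 20 + 6 = 26.

6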